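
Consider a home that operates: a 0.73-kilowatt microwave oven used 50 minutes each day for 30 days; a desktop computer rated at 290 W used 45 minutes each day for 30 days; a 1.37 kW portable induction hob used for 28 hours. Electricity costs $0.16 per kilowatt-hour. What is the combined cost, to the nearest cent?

$10.10

microwave oven: Runtime = 50 min × 30 = 1500 min = 25 h
microwave oven: 0.73 kW × 25 h = 18.25 kWh
desktop computer: Runtime = 45 min × 30 = 1350 min = 22.5 h
desktop computer: 0.29 kW × 22.5 h = 6.525 kWh
portable induction hob: 1.37 kW × 28 h = 38.36 kWh
Total energy = 63.135 kWh
Cost = 63.135 × $0.16 = $10.10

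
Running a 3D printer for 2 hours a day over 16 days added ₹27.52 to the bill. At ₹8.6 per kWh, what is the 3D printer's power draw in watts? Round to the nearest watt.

100 W

Energy = ₹27.52 ÷ ₹8.6/kWh = 3.2 kWh
Runtime = 2 h/day × 16 days = 32 h
Power = 3.2 kWh ÷ 32 h = 0.1 kW = 100 W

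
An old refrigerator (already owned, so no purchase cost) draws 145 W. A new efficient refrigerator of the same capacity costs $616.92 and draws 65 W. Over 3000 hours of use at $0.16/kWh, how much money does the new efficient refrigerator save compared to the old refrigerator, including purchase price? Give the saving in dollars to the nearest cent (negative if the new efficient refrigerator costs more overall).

old refrigerator: $0.00 + (145/1000) kW × 3000 h × $0.16 = $0.00 + $69.6 = $69.6
new efficient refrigerator: $616.92 + (65/1000) kW × 3000 h × $0.16 = $616.92 + $31.2 = $648.12
Saving = $69.6 − $648.12 = −$578.52

-$578.52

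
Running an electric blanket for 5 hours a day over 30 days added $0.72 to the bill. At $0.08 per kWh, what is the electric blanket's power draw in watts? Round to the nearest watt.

Energy = $0.72 ÷ $0.08/kWh = 9 kWh
Runtime = 5 h/day × 30 days = 150 h
Power = 9 kWh ÷ 150 h = 0.06 kW = 60 W

60 W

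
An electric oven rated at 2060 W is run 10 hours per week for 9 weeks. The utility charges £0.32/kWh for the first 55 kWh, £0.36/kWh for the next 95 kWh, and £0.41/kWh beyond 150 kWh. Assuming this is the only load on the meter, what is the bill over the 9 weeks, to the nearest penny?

£66.31

Runtime = 10 h/week × 9 weeks = 90 h
Energy = 2.06 kW × 90 h = 185.4 kWh
Tier 1 (0–55 kWh): 55 × £0.32 = £17.6
Tier 2 (55–150 kWh): 95 × £0.36 = £34.2
Above 150 kWh: 35.4 × £0.41 = £14.514
Bill = £66.31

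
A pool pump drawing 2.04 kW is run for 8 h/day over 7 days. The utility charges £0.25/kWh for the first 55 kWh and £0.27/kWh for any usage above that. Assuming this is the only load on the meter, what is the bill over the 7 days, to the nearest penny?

£29.74

Runtime = 8 h/day × 7 days = 56 h
Energy = 2.04 kW × 56 h = 114.24 kWh
Tier 1 (0–55 kWh): 55 × £0.25 = £13.75
Above 55 kWh: 59.24 × £0.27 = £15.9948
Bill = £29.74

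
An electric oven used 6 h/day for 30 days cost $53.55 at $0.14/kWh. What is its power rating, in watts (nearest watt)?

Energy = $53.55 ÷ $0.14/kWh = 382.5 kWh
Runtime = 6 h/day × 30 days = 180 h
Power = 382.5 kWh ÷ 180 h = 2.125 kW = 2125 W

2125 W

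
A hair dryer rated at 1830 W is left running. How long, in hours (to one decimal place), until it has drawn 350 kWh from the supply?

191.3 h

Hours = 350 kWh ÷ 1.83 kW = 191.3 h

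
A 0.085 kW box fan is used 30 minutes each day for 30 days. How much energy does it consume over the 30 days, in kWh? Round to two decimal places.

Runtime = 30 min × 30 = 900 min = 15 h
Energy = 0.085 kW × 15 h = 1.275 kWh ≈ 1.28 kWh

1.28 kWh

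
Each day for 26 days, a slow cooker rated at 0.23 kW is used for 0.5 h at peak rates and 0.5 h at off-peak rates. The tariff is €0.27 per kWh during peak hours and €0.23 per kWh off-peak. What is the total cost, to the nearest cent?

Peak energy = 0.23 kW × 0.5 h × 26 = 2.99 kWh
Off-peak energy = 0.23 kW × 0.5 h × 26 = 2.99 kWh
Cost = 2.99 × €0.27 + 2.99 × €0.23 = €0.8073 + €0.6877 = €1.50

€1.50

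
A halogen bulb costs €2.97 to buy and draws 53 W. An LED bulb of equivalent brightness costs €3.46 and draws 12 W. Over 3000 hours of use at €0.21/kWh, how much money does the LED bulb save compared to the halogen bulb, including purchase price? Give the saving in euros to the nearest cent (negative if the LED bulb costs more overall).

€25.34

halogen bulb: €2.97 + (53/1000) kW × 3000 h × €0.21 = €2.97 + €33.39 = €36.36
LED bulb: €3.46 + (12/1000) kW × 3000 h × €0.21 = €3.46 + €7.56 = €11.02
Saving = €36.36 − €11.02 = €25.34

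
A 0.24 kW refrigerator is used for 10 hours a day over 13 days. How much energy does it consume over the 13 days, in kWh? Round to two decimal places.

31.20 kWh

Runtime = 10 h/day × 13 days = 130 h
Energy = 0.24 kW × 130 h = 31.2 kWh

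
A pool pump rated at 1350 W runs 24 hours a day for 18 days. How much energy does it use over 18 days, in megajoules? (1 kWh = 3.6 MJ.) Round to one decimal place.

Runtime = 24 h × 18 = 432 h
Energy = 1.35 kW × 432 h = 583.2 kWh
= 583.2 × 3.6 MJ = 2099.5 MJ

2099.5 MJ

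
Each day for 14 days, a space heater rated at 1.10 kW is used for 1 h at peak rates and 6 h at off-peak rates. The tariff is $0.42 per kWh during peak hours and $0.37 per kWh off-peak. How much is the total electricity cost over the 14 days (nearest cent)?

Peak energy = 1.1 kW × 1 h × 14 = 15.4 kWh
Off-peak energy = 1.1 kW × 6 h × 14 = 92.4 kWh
Cost = 15.4 × $0.42 + 92.4 × $0.37 = $6.468 + $34.188 = $40.66

$40.66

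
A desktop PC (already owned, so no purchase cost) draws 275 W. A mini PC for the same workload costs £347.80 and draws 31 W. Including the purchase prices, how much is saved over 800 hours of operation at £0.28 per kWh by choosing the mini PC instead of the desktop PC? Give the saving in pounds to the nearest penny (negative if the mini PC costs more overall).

desktop PC: £0.00 + (275/1000) kW × 800 h × £0.28 = £0.00 + £61.6 = £61.6
mini PC: £347.80 + (31/1000) kW × 800 h × £0.28 = £347.80 + £6.944 = £354.744
Saving = £61.6 − £354.744 = −£293.144 → -£293.14

-£293.14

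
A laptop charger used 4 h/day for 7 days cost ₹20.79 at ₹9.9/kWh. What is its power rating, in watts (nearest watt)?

Energy = ₹20.79 ÷ ₹9.9/kWh = 2.1 kWh
Runtime = 4 h/day × 7 days = 28 h
Power = 2.1 kWh ÷ 28 h = 0.075 kW = 75 W

75 W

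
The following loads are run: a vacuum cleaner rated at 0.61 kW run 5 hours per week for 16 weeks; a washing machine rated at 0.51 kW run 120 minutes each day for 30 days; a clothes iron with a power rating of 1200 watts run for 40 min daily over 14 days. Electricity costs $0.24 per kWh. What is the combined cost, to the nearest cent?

$21.74

vacuum cleaner: Runtime = 5 h/week × 16 weeks = 80 h
vacuum cleaner: 0.61 kW × 80 h = 48.8 kWh
washing machine: Runtime = 120 min × 30 = 3600 min = 60 h
washing machine: 0.51 kW × 60 h = 30.6 kWh
clothes iron: Runtime = 40 min × 14 = 560 min = 9.333333… h
clothes iron: 1.2 kW × 9.333333… h = 11.2 kWh
Total energy = 90.6 kWh
Cost = 90.6 × $0.24 = $21.74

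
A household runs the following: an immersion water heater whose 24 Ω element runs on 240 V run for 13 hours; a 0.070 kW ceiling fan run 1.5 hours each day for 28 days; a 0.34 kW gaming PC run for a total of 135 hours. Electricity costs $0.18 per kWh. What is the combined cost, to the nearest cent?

immersion water heater: Power = V²/R = 240²/24 = 2400 W = 2.4 kW
immersion water heater: 2.4 kW × 13 h = 31.2 kWh
ceiling fan: Runtime = 1.5 h/day × 28 days = 42 h
ceiling fan: 0.07 kW × 42 h = 2.94 kWh
gaming PC: 0.34 kW × 135 h = 45.9 kWh
Total energy = 80.04 kWh
Cost = 80.04 × $0.18 = $14.41

$14.41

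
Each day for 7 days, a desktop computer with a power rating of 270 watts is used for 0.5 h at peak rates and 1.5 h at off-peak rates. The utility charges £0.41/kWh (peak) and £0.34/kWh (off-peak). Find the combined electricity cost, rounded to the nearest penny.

£1.35

Peak energy = 0.27 kW × 0.5 h × 7 = 0.945 kWh
Off-peak energy = 0.27 kW × 1.5 h × 7 = 2.835 kWh
Cost = 0.945 × £0.41 + 2.835 × £0.34 = £0.38745 + £0.9639 = £1.35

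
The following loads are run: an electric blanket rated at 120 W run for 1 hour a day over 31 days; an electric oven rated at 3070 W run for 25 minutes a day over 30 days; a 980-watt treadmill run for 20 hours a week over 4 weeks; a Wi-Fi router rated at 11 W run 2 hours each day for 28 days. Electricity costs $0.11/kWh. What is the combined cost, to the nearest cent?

electric blanket: Runtime = 1 h/day × 31 days = 31 h
electric blanket: 0.12 kW × 31 h = 3.72 kWh
electric oven: Runtime = 25 min × 30 = 750 min = 12.5 h
electric oven: 3.07 kW × 12.5 h = 38.375 kWh
treadmill: Runtime = 20 h/week × 4 weeks = 80 h
treadmill: 0.98 kW × 80 h = 78.4 kWh
Wi-Fi router: Runtime = 2 h/day × 28 days = 56 h
Wi-Fi router: 0.011 kW × 56 h = 0.616 kWh
Total energy = 121.111 kWh
Cost = 121.111 × $0.11 = $13.32

$13.32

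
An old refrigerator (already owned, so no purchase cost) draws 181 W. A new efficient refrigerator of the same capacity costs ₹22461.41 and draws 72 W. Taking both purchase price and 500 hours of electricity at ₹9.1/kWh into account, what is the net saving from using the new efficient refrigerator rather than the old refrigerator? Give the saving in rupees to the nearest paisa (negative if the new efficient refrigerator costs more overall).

-₹21965.46

old refrigerator: ₹0.00 + (181/1000) kW × 500 h × ₹9.1 = ₹0.00 + ₹823.55 = ₹823.55
new efficient refrigerator: ₹22461.41 + (72/1000) kW × 500 h × ₹9.1 = ₹22461.41 + ₹327.6 = ₹22789.01
Saving = ₹823.55 − ₹22789.01 = −₹21965.46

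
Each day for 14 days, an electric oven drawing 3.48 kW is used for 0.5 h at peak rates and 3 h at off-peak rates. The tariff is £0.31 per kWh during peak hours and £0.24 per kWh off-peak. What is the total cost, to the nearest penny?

£42.63

Peak energy = 3.48 kW × 0.5 h × 14 = 24.36 kWh
Off-peak energy = 3.48 kW × 3 h × 14 = 146.16 kWh
Cost = 24.36 × £0.31 + 146.16 × £0.24 = £7.5516 + £35.0784 = £42.63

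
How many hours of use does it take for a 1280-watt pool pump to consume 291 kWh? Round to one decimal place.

Hours = 291 kWh ÷ 1.28 kW = 227.3 h

227.3 h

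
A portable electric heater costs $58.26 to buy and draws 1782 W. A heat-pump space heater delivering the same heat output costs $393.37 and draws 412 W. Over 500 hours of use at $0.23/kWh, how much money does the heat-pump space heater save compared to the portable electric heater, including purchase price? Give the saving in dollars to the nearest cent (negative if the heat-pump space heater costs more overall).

-$177.56

portable electric heater: $58.26 + (1782/1000) kW × 500 h × $0.23 = $58.26 + $204.93 = $263.19
heat-pump space heater: $393.37 + (412/1000) kW × 500 h × $0.23 = $393.37 + $47.38 = $440.75
Saving = $263.19 − $440.75 = −$177.56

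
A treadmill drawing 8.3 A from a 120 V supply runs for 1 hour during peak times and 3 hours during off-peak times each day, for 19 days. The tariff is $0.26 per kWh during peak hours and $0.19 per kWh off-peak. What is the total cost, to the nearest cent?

$15.71

Power = 8.3 A × 120 V = 996 W = 0.996 kW
Peak energy = 0.996 kW × 1 h × 19 = 18.924 kWh
Off-peak energy = 0.996 kW × 3 h × 19 = 56.772 kWh
Cost = 18.924 × $0.26 + 56.772 × $0.19 = $4.92024 + $10.78668 = $15.71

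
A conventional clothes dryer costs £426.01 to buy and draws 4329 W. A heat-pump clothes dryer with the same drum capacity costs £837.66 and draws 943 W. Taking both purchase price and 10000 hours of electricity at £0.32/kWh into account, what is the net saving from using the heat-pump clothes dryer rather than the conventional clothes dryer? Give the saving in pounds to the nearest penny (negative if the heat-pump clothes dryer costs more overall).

conventional clothes dryer: £426.01 + (4329/1000) kW × 10000 h × £0.32 = £426.01 + £13852.8 = £14278.81
heat-pump clothes dryer: £837.66 + (943/1000) kW × 10000 h × £0.32 = £837.66 + £3017.6 = £3855.26
Saving = £14278.81 − £3855.26 = £10423.55

£10423.55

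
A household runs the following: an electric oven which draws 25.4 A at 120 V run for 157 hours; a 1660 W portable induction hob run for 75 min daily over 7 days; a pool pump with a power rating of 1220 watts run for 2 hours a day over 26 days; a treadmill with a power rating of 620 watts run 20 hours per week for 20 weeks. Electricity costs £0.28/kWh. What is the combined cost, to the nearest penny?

electric oven: Power = 25.4 A × 120 V = 3048 W = 3.048 kW
electric oven: 3.048 kW × 157 h = 478.536 kWh
portable induction hob: Runtime = 75 min × 7 = 525 min = 8.75 h
portable induction hob: 1.66 kW × 8.75 h = 14.525 kWh
pool pump: Runtime = 2 h/day × 26 days = 52 h
pool pump: 1.22 kW × 52 h = 63.44 kWh
treadmill: Runtime = 20 h/week × 20 weeks = 400 h
treadmill: 0.62 kW × 400 h = 248 kWh
Total energy = 804.501 kWh
Cost = 804.501 × £0.28 = £225.26

£225.26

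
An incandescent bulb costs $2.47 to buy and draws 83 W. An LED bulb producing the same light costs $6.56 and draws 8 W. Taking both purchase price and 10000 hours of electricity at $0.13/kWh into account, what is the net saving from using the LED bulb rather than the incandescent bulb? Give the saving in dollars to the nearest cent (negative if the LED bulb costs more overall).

$93.41

incandescent bulb: $2.47 + (83/1000) kW × 10000 h × $0.13 = $2.47 + $107.9 = $110.37
LED bulb: $6.56 + (8/1000) kW × 10000 h × $0.13 = $6.56 + $10.4 = $16.96
Saving = $110.37 − $16.96 = $93.41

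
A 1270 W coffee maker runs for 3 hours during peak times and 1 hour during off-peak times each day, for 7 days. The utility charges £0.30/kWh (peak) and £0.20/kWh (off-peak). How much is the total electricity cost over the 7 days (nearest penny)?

Peak energy = 1.27 kW × 3 h × 7 = 26.67 kWh
Off-peak energy = 1.27 kW × 1 h × 7 = 8.89 kWh
Cost = 26.67 × £0.30 + 8.89 × £0.20 = £8.001 + £1.778 = £9.78

£9.78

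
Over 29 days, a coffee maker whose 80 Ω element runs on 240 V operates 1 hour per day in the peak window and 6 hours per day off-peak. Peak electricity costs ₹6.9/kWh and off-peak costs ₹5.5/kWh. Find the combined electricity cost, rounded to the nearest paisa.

₹833.11

Power = V²/R = 240²/80 = 720 W = 0.72 kW
Peak energy = 0.72 kW × 1 h × 29 = 20.88 kWh
Off-peak energy = 0.72 kW × 6 h × 29 = 125.28 kWh
Cost = 20.88 × ₹6.9 + 125.28 × ₹5.5 = ₹144.072 + ₹689.04 = ₹833.11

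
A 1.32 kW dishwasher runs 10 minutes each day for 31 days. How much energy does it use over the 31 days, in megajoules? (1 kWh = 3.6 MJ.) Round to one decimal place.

24.6 MJ

Runtime = 10 min × 31 = 310 min = 5.166666… h
Energy = 1.32 kW × 5.166666… h = 6.82 kWh
= 6.82 × 3.6 MJ = 24.6 MJ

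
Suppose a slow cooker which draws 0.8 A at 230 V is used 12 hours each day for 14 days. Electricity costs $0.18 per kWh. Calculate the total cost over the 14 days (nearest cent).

Power = 0.8 A × 230 V = 184 W = 0.184 kW
Runtime = 12 h/day × 14 days = 168 h
Energy = 0.184 kW × 168 h = 30.912 kWh
Cost = 30.912 kWh × $0.18/kWh = $5.56

$5.56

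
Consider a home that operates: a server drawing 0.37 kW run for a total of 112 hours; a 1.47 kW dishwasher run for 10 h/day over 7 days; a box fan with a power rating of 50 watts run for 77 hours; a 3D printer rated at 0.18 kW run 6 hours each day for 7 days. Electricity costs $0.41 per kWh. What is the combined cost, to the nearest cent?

$63.86

server: 0.37 kW × 112 h = 41.44 kWh
dishwasher: Runtime = 10 h/day × 7 days = 70 h
dishwasher: 1.47 kW × 70 h = 102.9 kWh
box fan: 0.05 kW × 77 h = 3.85 kWh
3D printer: Runtime = 6 h/day × 7 days = 42 h
3D printer: 0.18 kW × 42 h = 7.56 kWh
Total energy = 155.75 kWh
Cost = 155.75 × $0.41 = $63.86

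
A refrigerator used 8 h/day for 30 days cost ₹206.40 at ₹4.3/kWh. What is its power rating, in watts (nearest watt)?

200 W

Energy = ₹206.40 ÷ ₹4.3/kWh = 48 kWh
Runtime = 8 h/day × 30 days = 240 h
Power = 48 kWh ÷ 240 h = 0.2 kW = 200 W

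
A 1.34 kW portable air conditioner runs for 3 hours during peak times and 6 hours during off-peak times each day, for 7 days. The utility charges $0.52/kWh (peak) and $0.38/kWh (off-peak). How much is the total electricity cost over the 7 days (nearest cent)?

Peak energy = 1.34 kW × 3 h × 7 = 28.14 kWh
Off-peak energy = 1.34 kW × 6 h × 7 = 56.28 kWh
Cost = 28.14 × $0.52 + 56.28 × $0.38 = $14.6328 + $21.3864 = $36.02

$36.02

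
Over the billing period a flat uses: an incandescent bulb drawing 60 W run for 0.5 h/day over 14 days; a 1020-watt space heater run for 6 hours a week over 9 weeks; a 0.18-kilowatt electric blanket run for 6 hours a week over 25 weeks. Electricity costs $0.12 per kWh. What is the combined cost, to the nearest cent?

incandescent bulb: Runtime = 0.5 h/day × 14 days = 7 h
incandescent bulb: 0.06 kW × 7 h = 0.42 kWh
space heater: Runtime = 6 h/week × 9 weeks = 54 h
space heater: 1.02 kW × 54 h = 55.08 kWh
electric blanket: Runtime = 6 h/week × 25 weeks = 150 h
electric blanket: 0.18 kW × 150 h = 27 kWh
Total energy = 82.5 kWh
Cost = 82.5 × $0.12 = $9.90

$9.90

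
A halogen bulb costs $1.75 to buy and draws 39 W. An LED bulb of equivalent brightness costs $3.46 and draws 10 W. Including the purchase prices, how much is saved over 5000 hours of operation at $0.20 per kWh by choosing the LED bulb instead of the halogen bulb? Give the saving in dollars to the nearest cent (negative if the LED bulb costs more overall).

halogen bulb: $1.75 + (39/1000) kW × 5000 h × $0.20 = $1.75 + $39 = $40.75
LED bulb: $3.46 + (10/1000) kW × 5000 h × $0.20 = $3.46 + $10 = $13.46
Saving = $40.75 − $13.46 = $27.29

$27.29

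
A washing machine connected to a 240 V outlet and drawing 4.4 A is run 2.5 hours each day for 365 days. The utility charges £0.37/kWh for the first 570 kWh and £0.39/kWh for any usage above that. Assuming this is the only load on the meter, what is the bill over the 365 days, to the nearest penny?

Power = 4.4 A × 240 V = 1056 W = 1.056 kW
Runtime = 2.5 h/day × 365 days = 912.5 h
Energy = 1.056 kW × 912.5 h = 963.6 kWh
Tier 1 (0–570 kWh): 570 × £0.37 = £210.9
Above 570 kWh: 393.6 × £0.39 = £153.504
Bill = £364.40

£364.40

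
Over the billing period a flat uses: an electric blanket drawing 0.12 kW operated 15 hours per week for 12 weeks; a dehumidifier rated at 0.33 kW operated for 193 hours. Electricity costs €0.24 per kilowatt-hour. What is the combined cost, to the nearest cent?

€20.47

electric blanket: Runtime = 15 h/week × 12 weeks = 180 h
electric blanket: 0.12 kW × 180 h = 21.6 kWh
dehumidifier: 0.33 kW × 193 h = 63.69 kWh
Total energy = 85.29 kWh
Cost = 85.29 × €0.24 = €20.47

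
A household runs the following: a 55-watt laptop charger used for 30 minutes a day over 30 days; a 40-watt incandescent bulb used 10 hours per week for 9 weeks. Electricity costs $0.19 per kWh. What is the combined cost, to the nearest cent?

laptop charger: Runtime = 30 min × 30 = 900 min = 15 h
laptop charger: 0.055 kW × 15 h = 0.825 kWh
incandescent bulb: Runtime = 10 h/week × 9 weeks = 90 h
incandescent bulb: 0.04 kW × 90 h = 3.6 kWh
Total energy = 4.425 kWh
Cost = 4.425 × $0.19 = $0.84

$0.84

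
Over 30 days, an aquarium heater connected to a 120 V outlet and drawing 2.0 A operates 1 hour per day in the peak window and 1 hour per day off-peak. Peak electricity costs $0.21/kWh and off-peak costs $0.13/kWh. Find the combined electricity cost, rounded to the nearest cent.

Power = 2.0 A × 120 V = 240 W = 0.24 kW
Peak energy = 0.24 kW × 1 h × 30 = 7.2 kWh
Off-peak energy = 0.24 kW × 1 h × 30 = 7.2 kWh
Cost = 7.2 × $0.21 + 7.2 × $0.13 = $1.512 + $0.936 = $2.45

$2.45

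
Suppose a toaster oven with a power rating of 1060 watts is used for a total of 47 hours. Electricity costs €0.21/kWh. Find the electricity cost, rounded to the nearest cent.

Energy = 1.06 kW × 47 h = 49.82 kWh
Cost = 49.82 kWh × €0.21/kWh = €10.46

€10.46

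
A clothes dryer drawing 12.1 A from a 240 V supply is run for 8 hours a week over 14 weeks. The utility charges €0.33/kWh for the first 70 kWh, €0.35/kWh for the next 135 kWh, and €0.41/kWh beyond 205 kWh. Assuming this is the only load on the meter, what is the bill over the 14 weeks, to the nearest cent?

€119.65

Power = 12.1 A × 240 V = 2904 W = 2.904 kW
Runtime = 8 h/week × 14 weeks = 112 h
Energy = 2.904 kW × 112 h = 325.248 kWh
Tier 1 (0–70 kWh): 70 × €0.33 = €23.1
Tier 2 (70–205 kWh): 135 × €0.35 = €47.25
Above 205 kWh: 120.248 × €0.41 = €49.30168
Bill = €119.65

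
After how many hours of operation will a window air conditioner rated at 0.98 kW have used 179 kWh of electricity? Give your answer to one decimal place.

Hours = 179 kWh ÷ 0.98 kW = 182.7 h

182.7 h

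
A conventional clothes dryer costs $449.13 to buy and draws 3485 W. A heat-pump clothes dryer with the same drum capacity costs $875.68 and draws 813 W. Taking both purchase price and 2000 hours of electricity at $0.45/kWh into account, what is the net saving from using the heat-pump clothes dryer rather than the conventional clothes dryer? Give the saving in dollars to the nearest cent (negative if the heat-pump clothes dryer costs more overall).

$1978.25

conventional clothes dryer: $449.13 + (3485/1000) kW × 2000 h × $0.45 = $449.13 + $3136.5 = $3585.63
heat-pump clothes dryer: $875.68 + (813/1000) kW × 2000 h × $0.45 = $875.68 + $731.7 = $1607.38
Saving = $3585.63 − $1607.38 = $1978.25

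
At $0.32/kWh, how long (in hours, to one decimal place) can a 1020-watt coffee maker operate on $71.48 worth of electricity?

219.0 h

Energy available = $71.48 ÷ $0.32/kWh = 223.375 kWh
Hours = 223.375 kWh ÷ 1.02 kW = 219.0 h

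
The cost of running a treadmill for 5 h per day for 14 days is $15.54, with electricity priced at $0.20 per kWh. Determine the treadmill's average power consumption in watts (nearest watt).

1110 W

Energy = $15.54 ÷ $0.20/kWh = 77.7 kWh
Runtime = 5 h/day × 14 days = 70 h
Power = 77.7 kWh ÷ 70 h = 1.11 kW = 1110 W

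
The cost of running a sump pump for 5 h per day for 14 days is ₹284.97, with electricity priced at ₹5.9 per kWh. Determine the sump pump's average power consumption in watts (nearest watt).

Energy = ₹284.97 ÷ ₹5.9/kWh = 48.3 kWh
Runtime = 5 h/day × 14 days = 70 h
Power = 48.3 kWh ÷ 70 h = 0.69 kW = 690 W

690 W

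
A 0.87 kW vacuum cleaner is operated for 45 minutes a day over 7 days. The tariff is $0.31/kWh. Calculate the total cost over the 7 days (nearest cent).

Runtime = 45 min × 7 = 315 min = 5.25 h
Energy = 0.87 kW × 5.25 h = 4.5675 kWh
Cost = 4.5675 kWh × $0.31/kWh = $1.42

$1.42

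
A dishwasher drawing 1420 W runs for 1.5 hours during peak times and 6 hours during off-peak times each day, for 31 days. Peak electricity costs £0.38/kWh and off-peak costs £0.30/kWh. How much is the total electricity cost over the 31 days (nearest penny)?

£104.33

Peak energy = 1.42 kW × 1.5 h × 31 = 66.03 kWh
Off-peak energy = 1.42 kW × 6 h × 31 = 264.12 kWh
Cost = 66.03 × £0.38 + 264.12 × £0.30 = £25.0914 + £79.236 = £104.33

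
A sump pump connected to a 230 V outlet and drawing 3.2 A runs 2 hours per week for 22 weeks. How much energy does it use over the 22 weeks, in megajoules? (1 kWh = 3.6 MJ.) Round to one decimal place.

116.6 MJ

Power = 3.2 A × 230 V = 736 W = 0.736 kW
Runtime = 2 h/week × 22 weeks = 44 h
Energy = 0.736 kW × 44 h = 32.384 kWh
= 32.384 × 3.6 MJ = 116.6 MJ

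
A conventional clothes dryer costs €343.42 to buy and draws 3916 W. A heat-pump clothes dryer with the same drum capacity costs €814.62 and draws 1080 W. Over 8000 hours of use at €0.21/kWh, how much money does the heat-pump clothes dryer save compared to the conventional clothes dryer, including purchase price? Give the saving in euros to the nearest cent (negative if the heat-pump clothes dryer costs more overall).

€4293.28

conventional clothes dryer: €343.42 + (3916/1000) kW × 8000 h × €0.21 = €343.42 + €6578.88 = €6922.3
heat-pump clothes dryer: €814.62 + (1080/1000) kW × 8000 h × €0.21 = €814.62 + €1814.4 = €2629.02
Saving = €6922.3 − €2629.02 = €4293.28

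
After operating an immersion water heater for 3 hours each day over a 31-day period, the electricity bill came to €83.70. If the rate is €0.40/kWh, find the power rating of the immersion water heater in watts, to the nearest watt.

2250 W

Energy = €83.70 ÷ €0.40/kWh = 209.25 kWh
Runtime = 3 h/day × 31 days = 93 h
Power = 209.25 kWh ÷ 93 h = 2.25 kW = 2250 W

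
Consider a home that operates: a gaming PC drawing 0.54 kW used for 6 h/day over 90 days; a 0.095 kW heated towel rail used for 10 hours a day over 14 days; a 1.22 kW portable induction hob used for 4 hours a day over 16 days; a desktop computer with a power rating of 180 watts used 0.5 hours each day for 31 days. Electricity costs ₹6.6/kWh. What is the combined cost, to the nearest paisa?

gaming PC: Runtime = 6 h/day × 90 days = 540 h
gaming PC: 0.54 kW × 540 h = 291.6 kWh
heated towel rail: Runtime = 10 h/day × 14 days = 140 h
heated towel rail: 0.095 kW × 140 h = 13.3 kWh
portable induction hob: Runtime = 4 h/day × 16 days = 64 h
portable induction hob: 1.22 kW × 64 h = 78.08 kWh
desktop computer: Runtime = 0.5 h/day × 31 days = 15.5 h
desktop computer: 0.18 kW × 15.5 h = 2.79 kWh
Total energy = 385.77 kWh
Cost = 385.77 × ₹6.6 = ₹2546.08

₹2546.08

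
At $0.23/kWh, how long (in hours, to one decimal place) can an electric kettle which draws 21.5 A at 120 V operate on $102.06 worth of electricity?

172.0 h

Power = 21.5 A × 120 V = 2580 W = 2.58 kW
Energy available = $102.06 ÷ $0.23/kWh = 443.7391 kWh
Hours = 443.7391 kWh ÷ 2.58 kW = 172.0 h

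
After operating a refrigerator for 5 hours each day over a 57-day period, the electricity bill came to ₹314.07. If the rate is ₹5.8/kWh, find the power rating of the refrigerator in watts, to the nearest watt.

190 W

Energy = ₹314.07 ÷ ₹5.8/kWh = 54.15 kWh
Runtime = 5 h/day × 57 days = 285 h
Power = 54.15 kWh ÷ 285 h = 0.19 kW = 190 W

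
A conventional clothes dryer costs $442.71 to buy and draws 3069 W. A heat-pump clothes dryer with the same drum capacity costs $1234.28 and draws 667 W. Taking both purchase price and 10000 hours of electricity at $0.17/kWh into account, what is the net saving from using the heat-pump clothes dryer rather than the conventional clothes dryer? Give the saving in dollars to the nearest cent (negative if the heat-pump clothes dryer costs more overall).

conventional clothes dryer: $442.71 + (3069/1000) kW × 10000 h × $0.17 = $442.71 + $5217.3 = $5660.01
heat-pump clothes dryer: $1234.28 + (667/1000) kW × 10000 h × $0.17 = $1234.28 + $1133.9 = $2368.18
Saving = $5660.01 − $2368.18 = $3291.83

$3291.83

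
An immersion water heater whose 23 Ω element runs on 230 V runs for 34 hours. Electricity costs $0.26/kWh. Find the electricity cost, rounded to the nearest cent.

$20.33

Power = V²/R = 230²/23 = 2300 W = 2.3 kW
Energy = 2.3 kW × 34 h = 78.2 kWh
Cost = 78.2 kWh × $0.26/kWh = $20.33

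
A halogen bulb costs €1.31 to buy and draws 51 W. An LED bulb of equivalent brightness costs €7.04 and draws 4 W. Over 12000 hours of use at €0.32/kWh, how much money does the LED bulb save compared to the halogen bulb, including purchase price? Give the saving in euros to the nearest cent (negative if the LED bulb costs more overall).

€174.75

halogen bulb: €1.31 + (51/1000) kW × 12000 h × €0.32 = €1.31 + €195.84 = €197.15
LED bulb: €7.04 + (4/1000) kW × 12000 h × €0.32 = €7.04 + €15.36 = €22.4
Saving = €197.15 − €22.4 = €174.75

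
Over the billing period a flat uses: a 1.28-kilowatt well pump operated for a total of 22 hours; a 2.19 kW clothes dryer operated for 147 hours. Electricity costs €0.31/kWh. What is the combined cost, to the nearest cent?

well pump: 1.28 kW × 22 h = 28.16 kWh
clothes dryer: 2.19 kW × 147 h = 321.93 kWh
Total energy = 350.09 kWh
Cost = 350.09 × €0.31 = €108.53

€108.53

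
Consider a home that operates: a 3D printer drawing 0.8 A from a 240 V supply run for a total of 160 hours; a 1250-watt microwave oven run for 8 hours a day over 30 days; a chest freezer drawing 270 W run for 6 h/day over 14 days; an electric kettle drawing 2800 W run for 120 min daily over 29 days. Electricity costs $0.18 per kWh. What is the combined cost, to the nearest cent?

3D printer: Power = 0.8 A × 240 V = 192 W = 0.192 kW
3D printer: 0.192 kW × 160 h = 30.72 kWh
microwave oven: Runtime = 8 h/day × 30 days = 240 h
microwave oven: 1.25 kW × 240 h = 300 kWh
chest freezer: Runtime = 6 h/day × 14 days = 84 h
chest freezer: 0.27 kW × 84 h = 22.68 kWh
electric kettle: Runtime = 120 min × 29 = 3480 min = 58 h
electric kettle: 2.8 kW × 58 h = 162.4 kWh
Total energy = 515.8 kWh
Cost = 515.8 × $0.18 = $92.84

$92.84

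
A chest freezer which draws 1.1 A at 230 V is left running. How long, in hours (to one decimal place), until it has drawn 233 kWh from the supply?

Power = 1.1 A × 230 V = 253 W = 0.253 kW
Hours = 233 kWh ÷ 0.253 kW = 920.9 h

920.9 h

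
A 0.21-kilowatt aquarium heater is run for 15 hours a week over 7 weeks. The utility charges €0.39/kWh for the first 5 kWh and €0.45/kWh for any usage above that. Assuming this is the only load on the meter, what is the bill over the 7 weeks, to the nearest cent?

Runtime = 15 h/week × 7 weeks = 105 h
Energy = 0.21 kW × 105 h = 22.05 kWh
Tier 1 (0–5 kWh): 5 × €0.39 = €1.95
Above 5 kWh: 17.05 × €0.45 = €7.6725
Bill = €9.62

€9.62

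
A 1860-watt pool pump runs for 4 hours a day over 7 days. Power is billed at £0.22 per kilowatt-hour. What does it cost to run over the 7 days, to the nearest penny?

£11.46

Runtime = 4 h/day × 7 days = 28 h
Energy = 1.86 kW × 28 h = 52.08 kWh
Cost = 52.08 kWh × £0.22/kWh = £11.46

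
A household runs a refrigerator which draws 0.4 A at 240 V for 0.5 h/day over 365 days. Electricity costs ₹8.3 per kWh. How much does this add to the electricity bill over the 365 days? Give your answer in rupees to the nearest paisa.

₹145.42

Power = 0.4 A × 240 V = 96 W = 0.096 kW
Runtime = 0.5 h/day × 365 days = 182.5 h
Energy = 0.096 kW × 182.5 h = 17.52 kWh
Cost = 17.52 kWh × ₹8.3/kWh = ₹145.42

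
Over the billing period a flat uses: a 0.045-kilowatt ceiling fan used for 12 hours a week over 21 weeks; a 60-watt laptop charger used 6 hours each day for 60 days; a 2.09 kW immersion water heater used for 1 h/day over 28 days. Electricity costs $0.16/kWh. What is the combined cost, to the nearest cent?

$14.63

ceiling fan: Runtime = 12 h/week × 21 weeks = 252 h
ceiling fan: 0.045 kW × 252 h = 11.34 kWh
laptop charger: Runtime = 6 h/day × 60 days = 360 h
laptop charger: 0.06 kW × 360 h = 21.6 kWh
immersion water heater: Runtime = 1 h/day × 28 days = 28 h
immersion water heater: 2.09 kW × 28 h = 58.52 kWh
Total energy = 91.46 kWh
Cost = 91.46 × $0.16 = $14.63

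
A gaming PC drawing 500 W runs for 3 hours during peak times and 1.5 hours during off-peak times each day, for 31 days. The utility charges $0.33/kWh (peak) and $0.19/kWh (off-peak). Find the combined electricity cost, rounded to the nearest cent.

Peak energy = 0.5 kW × 3 h × 31 = 46.5 kWh
Off-peak energy = 0.5 kW × 1.5 h × 31 = 23.25 kWh
Cost = 46.5 × $0.33 + 23.25 × $0.19 = $15.345 + $4.4175 = $19.76

$19.76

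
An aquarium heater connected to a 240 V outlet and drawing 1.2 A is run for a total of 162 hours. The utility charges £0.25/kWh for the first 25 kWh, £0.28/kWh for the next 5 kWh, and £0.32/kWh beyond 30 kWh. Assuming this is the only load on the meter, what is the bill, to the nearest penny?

Power = 1.2 A × 240 V = 288 W = 0.288 kW
Energy = 0.288 kW × 162 h = 46.656 kWh
Tier 1 (0–25 kWh): 25 × £0.25 = £6.25
Tier 2 (25–30 kWh): 5 × £0.28 = £1.4
Above 30 kWh: 16.656 × £0.32 = £5.32992
Bill = £12.98

£12.98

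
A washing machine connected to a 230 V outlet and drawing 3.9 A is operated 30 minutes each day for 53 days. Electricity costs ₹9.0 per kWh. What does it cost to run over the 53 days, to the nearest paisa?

Power = 3.9 A × 230 V = 897 W = 0.897 kW
Runtime = 30 min × 53 = 1590 min = 26.5 h
Energy = 0.897 kW × 26.5 h = 23.7705 kWh
Cost = 23.7705 kWh × ₹9.0/kWh = ₹213.93

₹213.93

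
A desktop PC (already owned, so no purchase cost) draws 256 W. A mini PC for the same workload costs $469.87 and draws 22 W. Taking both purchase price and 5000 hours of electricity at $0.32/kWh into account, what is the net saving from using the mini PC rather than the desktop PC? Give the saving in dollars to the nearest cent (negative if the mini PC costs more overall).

-$95.47

desktop PC: $0.00 + (256/1000) kW × 5000 h × $0.32 = $0.00 + $409.6 = $409.6
mini PC: $469.87 + (22/1000) kW × 5000 h × $0.32 = $469.87 + $35.2 = $505.07
Saving = $409.6 − $505.07 = −$95.47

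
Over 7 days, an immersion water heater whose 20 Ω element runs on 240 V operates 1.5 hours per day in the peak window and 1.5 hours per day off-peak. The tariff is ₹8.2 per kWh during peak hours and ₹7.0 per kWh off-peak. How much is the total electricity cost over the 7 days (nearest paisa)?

Power = V²/R = 240²/20 = 2880 W = 2.88 kW
Peak energy = 2.88 kW × 1.5 h × 7 = 30.24 kWh
Off-peak energy = 2.88 kW × 1.5 h × 7 = 30.24 kWh
Cost = 30.24 × ₹8.2 + 30.24 × ₹7.0 = ₹247.968 + ₹211.68 = ₹459.65

₹459.65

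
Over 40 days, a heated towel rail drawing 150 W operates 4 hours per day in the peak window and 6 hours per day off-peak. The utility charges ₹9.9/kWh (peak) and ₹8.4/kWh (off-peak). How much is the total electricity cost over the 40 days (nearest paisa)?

Peak energy = 0.15 kW × 4 h × 40 = 24 kWh
Off-peak energy = 0.15 kW × 6 h × 40 = 36 kWh
Cost = 24 × ₹9.9 + 36 × ₹8.4 = ₹237.6 + ₹302.4 = ₹540.00

₹540.00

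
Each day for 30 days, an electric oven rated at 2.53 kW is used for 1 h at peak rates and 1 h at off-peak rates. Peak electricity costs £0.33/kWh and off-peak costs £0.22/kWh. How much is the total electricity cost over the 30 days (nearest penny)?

Peak energy = 2.53 kW × 1 h × 30 = 75.9 kWh
Off-peak energy = 2.53 kW × 1 h × 30 = 75.9 kWh
Cost = 75.9 × £0.33 + 75.9 × £0.22 = £25.047 + £16.698 = £41.75

£41.75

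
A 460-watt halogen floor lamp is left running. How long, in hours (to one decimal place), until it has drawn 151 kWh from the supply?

328.3 h

Hours = 151 kWh ÷ 0.46 kW = 328.3 h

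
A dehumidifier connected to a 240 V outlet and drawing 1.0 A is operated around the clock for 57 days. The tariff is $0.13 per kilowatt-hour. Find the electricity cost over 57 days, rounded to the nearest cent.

Power = 1.0 A × 240 V = 240 W = 0.24 kW
Runtime = 24 h × 57 = 1368 h
Energy = 0.24 kW × 1368 h = 328.32 kWh
Cost = 328.32 kWh × $0.13/kWh = $42.68

$42.68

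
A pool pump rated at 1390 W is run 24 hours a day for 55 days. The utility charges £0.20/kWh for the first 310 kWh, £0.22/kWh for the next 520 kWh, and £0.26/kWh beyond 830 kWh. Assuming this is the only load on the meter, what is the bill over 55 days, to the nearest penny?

Runtime = 24 h × 55 = 1320 h
Energy = 1.39 kW × 1320 h = 1834.8 kWh
Tier 1 (0–310 kWh): 310 × £0.20 = £62
Tier 2 (310–830 kWh): 520 × £0.22 = £114.4
Above 830 kWh: 1004.8 × £0.26 = £261.248
Bill = £437.65

£437.65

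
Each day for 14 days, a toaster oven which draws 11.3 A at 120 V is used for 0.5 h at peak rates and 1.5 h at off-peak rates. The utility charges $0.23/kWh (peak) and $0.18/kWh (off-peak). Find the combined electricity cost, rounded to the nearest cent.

$7.31

Power = 11.3 A × 120 V = 1356 W = 1.356 kW
Peak energy = 1.356 kW × 0.5 h × 14 = 9.492 kWh
Off-peak energy = 1.356 kW × 1.5 h × 14 = 28.476 kWh
Cost = 9.492 × $0.23 + 28.476 × $0.18 = $2.18316 + $5.12568 = $7.31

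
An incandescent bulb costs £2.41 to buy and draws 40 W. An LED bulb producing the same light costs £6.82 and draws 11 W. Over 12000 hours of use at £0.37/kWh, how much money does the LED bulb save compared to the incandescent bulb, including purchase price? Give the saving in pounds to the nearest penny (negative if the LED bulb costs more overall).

incandescent bulb: £2.41 + (40/1000) kW × 12000 h × £0.37 = £2.41 + £177.6 = £180.01
LED bulb: £6.82 + (11/1000) kW × 12000 h × £0.37 = £6.82 + £48.84 = £55.66
Saving = £180.01 − £55.66 = £124.35

£124.35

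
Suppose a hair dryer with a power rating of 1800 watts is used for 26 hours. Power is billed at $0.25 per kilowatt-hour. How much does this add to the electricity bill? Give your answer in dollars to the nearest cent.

$11.70

Energy = 1.8 kW × 26 h = 46.8 kWh
Cost = 46.8 kWh × $0.25/kWh = $11.70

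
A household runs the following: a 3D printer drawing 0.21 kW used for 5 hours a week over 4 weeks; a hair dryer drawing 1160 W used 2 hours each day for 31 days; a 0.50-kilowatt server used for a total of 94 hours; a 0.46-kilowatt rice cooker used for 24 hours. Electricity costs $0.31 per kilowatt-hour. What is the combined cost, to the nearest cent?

$41.59

3D printer: Runtime = 5 h/week × 4 weeks = 20 h
3D printer: 0.21 kW × 20 h = 4.2 kWh
hair dryer: Runtime = 2 h/day × 31 days = 62 h
hair dryer: 1.16 kW × 62 h = 71.92 kWh
server: 0.5 kW × 94 h = 47 kWh
rice cooker: 0.46 kW × 24 h = 11.04 kWh
Total energy = 134.16 kWh
Cost = 134.16 × $0.31 = $41.59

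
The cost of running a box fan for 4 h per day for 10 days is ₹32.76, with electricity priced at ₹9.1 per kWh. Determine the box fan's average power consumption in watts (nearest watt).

Energy = ₹32.76 ÷ ₹9.1/kWh = 3.6 kWh
Runtime = 4 h/day × 10 days = 40 h
Power = 3.6 kWh ÷ 40 h = 0.09 kW = 90 W

90 W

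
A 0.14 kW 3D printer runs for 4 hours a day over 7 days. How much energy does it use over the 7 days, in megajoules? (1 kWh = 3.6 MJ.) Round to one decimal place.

14.1 MJ

Runtime = 4 h/day × 7 days = 28 h
Energy = 0.14 kW × 28 h = 3.92 kWh
= 3.92 × 3.6 MJ = 14.1 MJ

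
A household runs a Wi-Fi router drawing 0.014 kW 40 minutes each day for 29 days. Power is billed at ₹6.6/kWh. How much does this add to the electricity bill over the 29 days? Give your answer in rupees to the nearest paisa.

₹1.79

Runtime = 40 min × 29 = 1160 min = 19.333333… h
Energy = 0.014 kW × 19.333333… h = 0.270666… kWh
Cost = 0.270666… kWh × ₹6.6/kWh = ₹1.79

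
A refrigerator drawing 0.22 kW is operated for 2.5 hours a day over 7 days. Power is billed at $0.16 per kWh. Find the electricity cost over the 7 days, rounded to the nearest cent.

$0.62

Runtime = 2.5 h/day × 7 days = 17.5 h
Energy = 0.22 kW × 17.5 h = 3.85 kWh
Cost = 3.85 kWh × $0.16/kWh = $0.62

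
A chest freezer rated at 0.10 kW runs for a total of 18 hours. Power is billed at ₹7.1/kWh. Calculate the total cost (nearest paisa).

₹12.78

Energy = 0.1 kW × 18 h = 1.8 kWh
Cost = 1.8 kWh × ₹7.1/kWh = ₹12.78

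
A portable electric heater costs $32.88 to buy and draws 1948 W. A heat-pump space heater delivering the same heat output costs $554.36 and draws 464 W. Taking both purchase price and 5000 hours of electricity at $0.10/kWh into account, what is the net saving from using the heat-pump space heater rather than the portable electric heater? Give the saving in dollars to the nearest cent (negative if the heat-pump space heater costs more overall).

$220.52

portable electric heater: $32.88 + (1948/1000) kW × 5000 h × $0.10 = $32.88 + $974 = $1006.88
heat-pump space heater: $554.36 + (464/1000) kW × 5000 h × $0.10 = $554.36 + $232 = $786.36
Saving = $1006.88 − $786.36 = $220.52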